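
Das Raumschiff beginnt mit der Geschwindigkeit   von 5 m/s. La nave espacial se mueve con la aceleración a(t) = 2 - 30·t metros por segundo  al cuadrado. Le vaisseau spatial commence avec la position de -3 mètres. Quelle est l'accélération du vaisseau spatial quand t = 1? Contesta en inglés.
We have acceleration a(t) = 2 - 30·t. Substituting t = 1: a(1) = -28.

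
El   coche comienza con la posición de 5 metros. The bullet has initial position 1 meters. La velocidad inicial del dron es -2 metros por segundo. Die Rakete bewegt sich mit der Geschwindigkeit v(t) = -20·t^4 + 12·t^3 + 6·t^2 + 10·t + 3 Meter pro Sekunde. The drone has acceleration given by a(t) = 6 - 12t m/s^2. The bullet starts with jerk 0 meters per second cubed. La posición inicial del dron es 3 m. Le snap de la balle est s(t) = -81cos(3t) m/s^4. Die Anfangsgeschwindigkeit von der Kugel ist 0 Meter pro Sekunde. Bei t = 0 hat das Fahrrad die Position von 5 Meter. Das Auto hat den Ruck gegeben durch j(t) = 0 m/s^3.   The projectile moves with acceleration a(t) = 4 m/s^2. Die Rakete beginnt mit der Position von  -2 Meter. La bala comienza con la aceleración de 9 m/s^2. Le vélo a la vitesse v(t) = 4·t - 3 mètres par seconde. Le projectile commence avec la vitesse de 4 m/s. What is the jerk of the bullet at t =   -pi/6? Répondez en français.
Pour résoudre ceci, nous devons prendre 1 intégrale de notre équation du snap s(t) = -81·cos(3·t). En intégrant le snap et en utilisant la condition initiale j(0) = 0, nous obtenons j(t) = -27·sin(3·t). En utilisant j(t) = -27·sin(3·t) et en substituant t = -pi/6, nous trouvons j = 27.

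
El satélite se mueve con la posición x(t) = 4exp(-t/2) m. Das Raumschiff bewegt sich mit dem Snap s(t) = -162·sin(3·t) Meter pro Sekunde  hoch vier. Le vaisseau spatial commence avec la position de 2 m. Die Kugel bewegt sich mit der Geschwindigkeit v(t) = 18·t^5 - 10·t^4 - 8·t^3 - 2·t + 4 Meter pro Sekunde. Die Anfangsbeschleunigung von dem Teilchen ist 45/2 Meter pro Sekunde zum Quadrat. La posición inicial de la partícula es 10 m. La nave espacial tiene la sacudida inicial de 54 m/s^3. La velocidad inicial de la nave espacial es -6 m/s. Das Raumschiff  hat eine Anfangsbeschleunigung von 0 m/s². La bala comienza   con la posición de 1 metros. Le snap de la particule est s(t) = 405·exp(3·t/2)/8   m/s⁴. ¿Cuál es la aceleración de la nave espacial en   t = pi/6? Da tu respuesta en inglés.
We need to integrate our snap equation s(t) = -162·sin(3·t) 2 times. Integrating snap and using the initial condition j(0) = 54, we get j(t) = 54·cos(3·t). Finding the antiderivative of j(t) and using a(0) = 0: a(t) = 18·sin(3·t). From the given acceleration equation a(t) = 18·sin(3·t), we substitute t = pi/6 to get a = 18.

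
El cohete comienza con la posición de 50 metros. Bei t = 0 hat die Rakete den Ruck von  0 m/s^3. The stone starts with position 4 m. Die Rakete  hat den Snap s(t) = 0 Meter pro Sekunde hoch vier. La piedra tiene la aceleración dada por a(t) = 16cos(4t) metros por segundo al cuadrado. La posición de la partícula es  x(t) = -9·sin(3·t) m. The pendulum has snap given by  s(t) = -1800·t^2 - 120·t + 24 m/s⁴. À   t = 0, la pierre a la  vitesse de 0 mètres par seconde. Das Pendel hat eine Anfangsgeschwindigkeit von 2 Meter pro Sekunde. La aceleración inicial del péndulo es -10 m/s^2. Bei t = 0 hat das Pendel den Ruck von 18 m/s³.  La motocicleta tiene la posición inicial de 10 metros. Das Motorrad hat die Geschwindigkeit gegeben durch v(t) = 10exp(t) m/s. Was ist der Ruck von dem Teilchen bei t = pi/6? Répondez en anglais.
Starting from position x(t) = -9·sin(3·t), we take 3 derivatives. Differentiating position, we get velocity: v(t) = -27·cos(3·t). The derivative of velocity gives acceleration: a(t) = 81·sin(3·t). The derivative of acceleration gives jerk: j(t) = 243·cos(3·t). From the given jerk equation j(t) = 243·cos(3·t), we substitute t = pi/6 to get j = 0.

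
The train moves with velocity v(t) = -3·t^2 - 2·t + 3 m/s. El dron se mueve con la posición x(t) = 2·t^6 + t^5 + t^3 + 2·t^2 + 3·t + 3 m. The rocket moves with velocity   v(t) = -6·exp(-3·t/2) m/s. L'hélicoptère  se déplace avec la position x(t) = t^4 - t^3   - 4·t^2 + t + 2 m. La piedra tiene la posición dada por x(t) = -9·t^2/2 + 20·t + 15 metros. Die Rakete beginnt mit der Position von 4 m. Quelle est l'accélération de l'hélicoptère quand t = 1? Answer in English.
We must differentiate our position equation x(t) = t^4 - t^3 - 4·t^2 + t + 2 2 times. Taking d/dt of x(t), we find v(t) = 4·t^3 - 3·t^2 - 8·t + 1. Taking d/dt of v(t), we find a(t) = 12·t^2 - 6·t - 8. Using a(t) = 12·t^2 - 6·t - 8 and substituting t = 1, we find a = -2.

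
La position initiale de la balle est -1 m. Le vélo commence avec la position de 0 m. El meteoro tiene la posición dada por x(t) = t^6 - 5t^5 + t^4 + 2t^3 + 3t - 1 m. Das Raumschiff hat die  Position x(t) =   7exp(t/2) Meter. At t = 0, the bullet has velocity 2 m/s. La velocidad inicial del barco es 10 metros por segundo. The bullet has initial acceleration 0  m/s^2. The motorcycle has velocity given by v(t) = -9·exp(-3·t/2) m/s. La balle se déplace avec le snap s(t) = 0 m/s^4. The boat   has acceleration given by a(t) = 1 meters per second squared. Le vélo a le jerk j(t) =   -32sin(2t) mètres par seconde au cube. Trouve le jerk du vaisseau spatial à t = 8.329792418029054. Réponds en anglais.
Starting from position x(t) = 7·exp(t/2), we take 3 derivatives. Taking d/dt of x(t), we find v(t) = 7·exp(t/2)/2. Taking d/dt of v(t), we find a(t) = 7·exp(t/2)/4. Taking d/dt of a(t), we find j(t) = 7·exp(t/2)/8. Using j(t) = 7·exp(t/2)/8 and substituting t = 8.329792418029054, we find j = 56.3377494840297.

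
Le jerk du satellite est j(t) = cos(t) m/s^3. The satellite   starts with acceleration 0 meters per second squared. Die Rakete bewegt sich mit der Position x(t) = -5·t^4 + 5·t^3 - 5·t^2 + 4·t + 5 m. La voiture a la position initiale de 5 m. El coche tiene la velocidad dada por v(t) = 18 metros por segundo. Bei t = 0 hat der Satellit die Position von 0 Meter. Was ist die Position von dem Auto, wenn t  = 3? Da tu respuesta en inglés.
We must find the antiderivative of our velocity equation v(t) = 18 1 time. The antiderivative of velocity, with x(0) = 5, gives position: x(t) = 18·t + 5. From the given position equation x(t) = 18·t + 5, we substitute t = 3 to get x = 59.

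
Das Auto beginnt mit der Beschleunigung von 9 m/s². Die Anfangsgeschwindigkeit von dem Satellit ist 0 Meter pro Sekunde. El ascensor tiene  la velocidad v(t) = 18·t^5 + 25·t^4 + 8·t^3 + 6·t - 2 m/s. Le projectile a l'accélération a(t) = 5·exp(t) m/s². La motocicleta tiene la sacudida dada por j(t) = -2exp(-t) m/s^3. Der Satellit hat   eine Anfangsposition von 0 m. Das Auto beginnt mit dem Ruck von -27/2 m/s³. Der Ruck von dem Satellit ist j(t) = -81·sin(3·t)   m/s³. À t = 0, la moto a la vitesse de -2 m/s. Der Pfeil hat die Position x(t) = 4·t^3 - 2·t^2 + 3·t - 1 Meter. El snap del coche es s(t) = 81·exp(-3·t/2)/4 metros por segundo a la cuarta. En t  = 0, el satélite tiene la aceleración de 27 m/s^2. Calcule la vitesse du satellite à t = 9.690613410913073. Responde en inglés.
To find the answer, we compute 2 integrals of j(t) = -81·sin(3·t). Finding the integral of j(t) and using a(0) = 27: a(t) = 27·cos(3·t). The antiderivative of acceleration is velocity. Using v(0) = 0, we get v(t) = 9·sin(3·t). From the given velocity equation v(t) = 9·sin(3·t), we substitute t = 9.690613410913073 to get v = -6.44054867957117.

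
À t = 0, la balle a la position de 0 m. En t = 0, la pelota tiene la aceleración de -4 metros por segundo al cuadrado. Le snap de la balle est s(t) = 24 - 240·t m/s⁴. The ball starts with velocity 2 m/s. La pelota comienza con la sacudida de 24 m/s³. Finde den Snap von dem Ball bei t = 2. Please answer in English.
We have snap s(t) = 24 - 240·t. Substituting t = 2: s(2) = -456.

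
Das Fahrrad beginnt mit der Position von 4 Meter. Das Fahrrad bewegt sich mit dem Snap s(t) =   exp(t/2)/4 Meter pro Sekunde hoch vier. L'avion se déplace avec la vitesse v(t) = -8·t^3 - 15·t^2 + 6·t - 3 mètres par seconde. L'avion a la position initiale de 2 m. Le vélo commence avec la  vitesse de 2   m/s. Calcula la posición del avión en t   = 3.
Debemos encontrar la antiderivada de nuestra ecuación de la velocidad v(t) = -8·t^3 - 15·t^2 + 6·t - 3 1 vez. Tomando ∫v(t)dt y aplicando x(0) = 2, encontramos x(t) = -2·t^4 - 5·t^3 + 3·t^2 - 3·t + 2. De la ecuación de la posición x(t) = -2·t^4 - 5·t^3 + 3·t^2 - 3·t + 2, sustituimos t = 3 para obtener x = -277.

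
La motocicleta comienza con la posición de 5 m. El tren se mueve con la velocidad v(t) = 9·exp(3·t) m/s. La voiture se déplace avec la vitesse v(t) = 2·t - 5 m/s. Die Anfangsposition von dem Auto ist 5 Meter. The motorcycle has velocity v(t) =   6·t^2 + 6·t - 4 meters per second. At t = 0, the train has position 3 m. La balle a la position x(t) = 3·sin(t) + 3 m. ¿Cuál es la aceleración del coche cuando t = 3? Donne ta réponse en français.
Nous devons dériver notre équation de la vitesse v(t) = 2·t - 5 1 fois. La dérivée de la vitesse donne l'accélération: a(t) = 2. Nous avons l'accélération a(t) = 2. En substituant t = 3: a(3) = 2.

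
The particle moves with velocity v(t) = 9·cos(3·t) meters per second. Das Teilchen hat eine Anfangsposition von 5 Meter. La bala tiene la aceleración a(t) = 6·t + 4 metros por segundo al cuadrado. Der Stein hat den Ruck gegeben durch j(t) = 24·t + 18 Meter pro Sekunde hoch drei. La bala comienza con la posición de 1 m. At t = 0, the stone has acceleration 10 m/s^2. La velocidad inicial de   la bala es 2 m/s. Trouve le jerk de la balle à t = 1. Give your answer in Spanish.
Partiendo de la aceleración a(t) = 6·t + 4, tomamos 1 derivada. Derivando la aceleración, obtenemos la sacudida: j(t) = 6. Usando j(t) = 6 y sustituyendo t = 1, encontramos j = 6.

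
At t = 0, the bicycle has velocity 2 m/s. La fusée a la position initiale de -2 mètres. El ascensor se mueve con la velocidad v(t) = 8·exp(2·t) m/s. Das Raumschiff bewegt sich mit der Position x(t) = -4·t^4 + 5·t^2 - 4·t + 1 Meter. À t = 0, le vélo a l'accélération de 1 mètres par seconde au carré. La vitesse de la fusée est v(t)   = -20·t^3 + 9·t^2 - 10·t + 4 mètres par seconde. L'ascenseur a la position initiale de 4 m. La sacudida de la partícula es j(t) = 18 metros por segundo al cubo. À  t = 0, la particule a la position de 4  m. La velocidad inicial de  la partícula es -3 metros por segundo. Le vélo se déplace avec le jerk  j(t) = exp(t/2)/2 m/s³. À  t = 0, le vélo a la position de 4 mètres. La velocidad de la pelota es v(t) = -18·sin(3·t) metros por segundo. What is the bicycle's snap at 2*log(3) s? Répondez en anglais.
We must differentiate our jerk equation j(t) = exp(t/2)/2 1 time. Taking d/dt of j(t), we find s(t) = exp(t/2)/4. From the given snap equation s(t) = exp(t/2)/4, we substitute t = 2*log(3) to get s = 3/4.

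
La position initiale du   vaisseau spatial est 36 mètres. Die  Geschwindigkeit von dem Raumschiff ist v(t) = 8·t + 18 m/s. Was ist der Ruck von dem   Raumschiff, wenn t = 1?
Ausgehend von der Geschwindigkeit v(t) = 8·t + 18, nehmen wir 2 Ableitungen. Mit d/dt von v(t) finden wir a(t) = 8. Durch Ableiten von der Beschleunigung erhalten wir den Ruck: j(t) = 0. Aus der Gleichung für den Ruck j(t) = 0, setzen wir t = 1 ein und erhalten j = 0.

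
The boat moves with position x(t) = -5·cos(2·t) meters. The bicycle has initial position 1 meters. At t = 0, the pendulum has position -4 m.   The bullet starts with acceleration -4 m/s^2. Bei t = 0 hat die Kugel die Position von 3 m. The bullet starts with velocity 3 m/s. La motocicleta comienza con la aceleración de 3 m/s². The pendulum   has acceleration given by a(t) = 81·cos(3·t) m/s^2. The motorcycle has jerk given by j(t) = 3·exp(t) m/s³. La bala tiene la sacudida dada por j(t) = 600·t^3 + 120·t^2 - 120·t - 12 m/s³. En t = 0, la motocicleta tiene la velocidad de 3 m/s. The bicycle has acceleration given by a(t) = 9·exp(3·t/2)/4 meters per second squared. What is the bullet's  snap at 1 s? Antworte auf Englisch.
To solve this, we need to take 1 derivative of our jerk equation j(t) = 600·t^3 + 120·t^2 - 120·t - 12. Differentiating jerk, we get snap: s(t) = 1800·t^2 + 240·t - 120. From the given snap equation s(t) = 1800·t^2 + 240·t - 120, we substitute t = 1 to get s = 1920.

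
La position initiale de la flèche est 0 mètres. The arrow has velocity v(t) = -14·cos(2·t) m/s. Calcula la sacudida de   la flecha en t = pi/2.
Para resolver esto, necesitamos tomar 2 derivadas de nuestra ecuación de la velocidad v(t) = -14·cos(2·t). La derivada de la velocidad da la aceleración: a(t) = 28·sin(2·t). Tomando d/dt de a(t), encontramos j(t) = 56·cos(2·t). Tenemos la sacudida j(t) = 56·cos(2·t). Sustituyendo t = pi/2: j(pi/2) = -56.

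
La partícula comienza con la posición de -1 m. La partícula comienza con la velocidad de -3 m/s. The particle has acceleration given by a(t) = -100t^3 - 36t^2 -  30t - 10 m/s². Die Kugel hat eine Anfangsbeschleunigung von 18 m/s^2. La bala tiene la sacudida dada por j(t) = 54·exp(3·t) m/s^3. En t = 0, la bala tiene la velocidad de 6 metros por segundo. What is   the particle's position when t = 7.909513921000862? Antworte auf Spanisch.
Debemos encontrar la antiderivada de nuestra ecuación de la aceleración a(t) = -100·t^3 - 36·t^2 - 30·t - 10 2 veces. La antiderivada de la aceleración es la velocidad. Usando v(0) = -3, obtenemos v(t) = -25·t^4 - 12·t^3 - 15·t^2 - 10·t - 3. La integral de la velocidad, con x(0) = -1, da la posición: x(t) = -5·t^5 - 3·t^4 - 5·t^3 - 5·t^2 - 3·t - 1. Usando x(t) = -5·t^5 - 3·t^4 - 5·t^3 - 5·t^2 - 3·t - 1 y sustituyendo t = 7.909513921000862, encontramos x = -169334.531641296.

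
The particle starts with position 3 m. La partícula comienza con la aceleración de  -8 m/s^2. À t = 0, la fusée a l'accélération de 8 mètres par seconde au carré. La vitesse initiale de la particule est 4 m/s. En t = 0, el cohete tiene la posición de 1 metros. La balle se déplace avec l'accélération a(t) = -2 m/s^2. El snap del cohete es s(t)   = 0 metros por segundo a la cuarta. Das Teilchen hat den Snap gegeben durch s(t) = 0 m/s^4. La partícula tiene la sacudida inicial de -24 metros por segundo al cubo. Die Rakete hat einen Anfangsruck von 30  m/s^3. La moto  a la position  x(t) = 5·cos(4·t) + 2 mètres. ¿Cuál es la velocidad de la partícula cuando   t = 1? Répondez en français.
En partant du snap s(t) = 0, nous prenons 3 primitives. La primitive du snap, avec j(0) = -24, donne le jerk: j(t) = -24. En intégrant le jerk et en utilisant la condition initiale a(0) = -8, nous obtenons a(t) = -24·t - 8. La primitive de l'accélération est la vitesse. En utilisant v(0) = 4, nous obtenons v(t) = -12·t^2 - 8·t + 4. Nous avons la vitesse v(t) = -12·t^2 - 8·t + 4. En substituant t = 1: v(1) = -16.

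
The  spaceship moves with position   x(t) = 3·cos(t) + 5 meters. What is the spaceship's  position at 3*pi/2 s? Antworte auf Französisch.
De l'équation de la position x(t) = 3·cos(t) + 5, nous substituons t = 3*pi/2 pour obtenir x = 5.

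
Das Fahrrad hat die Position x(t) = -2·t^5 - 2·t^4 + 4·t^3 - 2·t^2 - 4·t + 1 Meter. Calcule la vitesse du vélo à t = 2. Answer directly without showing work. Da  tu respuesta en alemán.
Die Antwort ist -188.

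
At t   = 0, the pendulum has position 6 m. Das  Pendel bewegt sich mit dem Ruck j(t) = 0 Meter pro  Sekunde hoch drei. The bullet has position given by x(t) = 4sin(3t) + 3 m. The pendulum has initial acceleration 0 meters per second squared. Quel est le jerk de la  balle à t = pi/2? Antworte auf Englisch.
Starting from position x(t) = 4·sin(3·t) + 3, we take 3 derivatives. Taking d/dt of x(t), we find v(t) = 12·cos(3·t). Differentiating velocity, we get acceleration: a(t) = -36·sin(3·t). Taking d/dt of a(t), we find j(t) = -108·cos(3·t). From the given jerk equation j(t) = -108·cos(3·t), we substitute t = pi/2 to get j = 0.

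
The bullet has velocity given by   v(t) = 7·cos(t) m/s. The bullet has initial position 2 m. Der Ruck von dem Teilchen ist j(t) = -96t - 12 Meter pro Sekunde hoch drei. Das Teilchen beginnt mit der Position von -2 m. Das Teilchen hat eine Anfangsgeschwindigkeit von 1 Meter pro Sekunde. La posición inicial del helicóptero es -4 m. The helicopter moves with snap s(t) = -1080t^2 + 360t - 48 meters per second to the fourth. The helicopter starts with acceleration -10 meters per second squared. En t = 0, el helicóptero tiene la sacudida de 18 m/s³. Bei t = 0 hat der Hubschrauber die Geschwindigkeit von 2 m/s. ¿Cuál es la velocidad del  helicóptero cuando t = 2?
Necesitamos integrar nuestra ecuación del snap s(t) = -1080·t^2 + 360·t - 48 3 veces. La integral del snap es la sacudida. Usando j(0) = 18, obtenemos j(t) = -360·t^3 + 180·t^2 - 48·t + 18. La antiderivada de la sacudida, con a(0) = -10, da la aceleración: a(t) = -90·t^4 + 60·t^3 - 24·t^2 + 18·t - 10. La integral de la aceleración es la velocidad. Usando v(0) = 2, obtenemos v(t) = -18·t^5 + 15·t^4 - 8·t^3 + 9·t^2 - 10·t + 2. Usando v(t) = -18·t^5 + 15·t^4 - 8·t^3 + 9·t^2 - 10·t + 2 y sustituyendo t = 2, encontramos v = -382.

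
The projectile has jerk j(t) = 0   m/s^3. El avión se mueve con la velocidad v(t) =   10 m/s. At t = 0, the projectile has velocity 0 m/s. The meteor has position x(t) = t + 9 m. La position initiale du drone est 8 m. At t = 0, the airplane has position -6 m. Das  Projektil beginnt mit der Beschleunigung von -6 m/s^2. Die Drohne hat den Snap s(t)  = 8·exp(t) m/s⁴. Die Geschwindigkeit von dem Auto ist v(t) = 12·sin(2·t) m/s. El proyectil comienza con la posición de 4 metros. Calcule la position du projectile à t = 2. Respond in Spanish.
Partiendo de la sacudida j(t) = 0, tomamos 3 antiderivadas. Tomando ∫j(t)dt y aplicando a(0) = -6, encontramos a(t) = -6. Integrando la aceleración y usando la condición inicial v(0) = 0, obtenemos v(t) = -6·t. La antiderivada de la velocidad es la posición. Usando x(0) = 4, obtenemos x(t) = 4 - 3·t^2. Usando x(t) = 4 - 3·t^2 y sustituyendo t = 2, encontramos x = -8.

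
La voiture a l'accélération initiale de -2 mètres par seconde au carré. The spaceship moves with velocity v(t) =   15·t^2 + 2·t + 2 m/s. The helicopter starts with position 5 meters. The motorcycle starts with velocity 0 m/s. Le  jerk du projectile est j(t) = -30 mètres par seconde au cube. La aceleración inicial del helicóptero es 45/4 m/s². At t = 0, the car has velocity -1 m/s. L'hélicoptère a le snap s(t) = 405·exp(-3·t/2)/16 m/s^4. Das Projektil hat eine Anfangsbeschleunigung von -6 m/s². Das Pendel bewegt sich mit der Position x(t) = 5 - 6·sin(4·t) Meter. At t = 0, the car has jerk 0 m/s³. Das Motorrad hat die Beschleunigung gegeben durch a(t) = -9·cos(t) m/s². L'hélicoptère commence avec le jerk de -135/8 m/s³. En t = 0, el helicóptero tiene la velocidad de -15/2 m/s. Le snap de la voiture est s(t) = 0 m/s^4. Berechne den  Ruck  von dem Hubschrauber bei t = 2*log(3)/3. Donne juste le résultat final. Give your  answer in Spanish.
La respuesta es -45/8.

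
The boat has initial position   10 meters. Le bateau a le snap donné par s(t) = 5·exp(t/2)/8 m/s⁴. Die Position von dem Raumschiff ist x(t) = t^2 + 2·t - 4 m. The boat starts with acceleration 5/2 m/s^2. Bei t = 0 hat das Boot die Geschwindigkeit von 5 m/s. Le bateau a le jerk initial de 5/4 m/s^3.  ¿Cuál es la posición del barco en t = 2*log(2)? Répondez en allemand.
Wir müssen unsere Gleichung für den Snap s(t) = 5·exp(t/2)/8 4-mal integrieren. Das Integral von dem Snap ist der Ruck. Mit j(0) = 5/4 erhalten wir j(t) = 5·exp(t/2)/4. Mit ∫j(t)dt und Anwendung von a(0) = 5/2, finden wir a(t) = 5·exp(t/2)/2. Die Stammfunktion von der Beschleunigung ist die Geschwindigkeit. Mit v(0) = 5 erhalten wir v(t) = 5·exp(t/2). Die Stammfunktion von der Geschwindigkeit, mit x(0) = 10, ergibt die Position: x(t) = 10·exp(t/2). Aus der Gleichung für die Position x(t) = 10·exp(t/2), setzen wir t = 2*log(2) ein und erhalten x = 20.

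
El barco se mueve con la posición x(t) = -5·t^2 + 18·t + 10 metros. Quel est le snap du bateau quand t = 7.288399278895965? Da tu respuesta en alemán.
Ausgehend von der Position x(t) = -5·t^2 + 18·t + 10, nehmen wir 4 Ableitungen. Die Ableitung von der Position ergibt die Geschwindigkeit: v(t) = 18 - 10·t. Mit d/dt von v(t) finden wir a(t) = -10. Die Ableitung von der Beschleunigung ergibt den Ruck: j(t) = 0. Durch Ableiten von dem Ruck erhalten wir den Snap: s(t) = 0. Aus der Gleichung für den Snap s(t) = 0, setzen wir t = 7.288399278895965 ein und erhalten s = 0.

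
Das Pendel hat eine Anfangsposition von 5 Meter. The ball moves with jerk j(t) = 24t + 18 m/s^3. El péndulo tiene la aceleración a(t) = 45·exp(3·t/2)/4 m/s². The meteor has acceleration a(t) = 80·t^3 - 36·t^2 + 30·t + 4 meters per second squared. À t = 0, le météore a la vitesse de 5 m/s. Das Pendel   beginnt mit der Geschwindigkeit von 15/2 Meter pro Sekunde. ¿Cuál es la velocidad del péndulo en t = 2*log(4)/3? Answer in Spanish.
Debemos encontrar la integral de nuestra ecuación de la aceleración a(t) = 45·exp(3·t/2)/4 1 vez. Integrando la aceleración y usando la condición inicial v(0) = 15/2, obtenemos v(t) = 15·exp(3·t/2)/2. Tenemos la velocidad v(t) = 15·exp(3·t/2)/2. Sustituyendo t = 2*log(4)/3: v(2*log(4)/3) = 30.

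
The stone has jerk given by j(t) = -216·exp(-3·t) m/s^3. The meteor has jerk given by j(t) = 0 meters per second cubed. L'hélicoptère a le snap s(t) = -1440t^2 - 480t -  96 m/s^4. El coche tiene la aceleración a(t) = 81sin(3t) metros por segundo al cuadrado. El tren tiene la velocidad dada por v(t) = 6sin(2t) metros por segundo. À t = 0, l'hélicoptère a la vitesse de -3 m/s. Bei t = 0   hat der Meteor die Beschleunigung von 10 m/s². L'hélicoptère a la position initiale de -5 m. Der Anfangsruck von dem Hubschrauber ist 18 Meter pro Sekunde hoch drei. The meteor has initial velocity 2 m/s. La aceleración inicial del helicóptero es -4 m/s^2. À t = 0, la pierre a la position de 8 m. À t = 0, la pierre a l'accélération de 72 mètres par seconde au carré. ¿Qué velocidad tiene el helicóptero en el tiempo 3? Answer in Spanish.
Necesitamos integrar nuestra ecuación del snap s(t) = -1440·t^2 - 480·t - 96 3 veces. Tomando ∫s(t)dt y aplicando j(0) = 18, encontramos j(t) = -480·t^3 - 240·t^2 - 96·t + 18. Tomando ∫j(t)dt y aplicando a(0) = -4, encontramos a(t) = -120·t^4 - 80·t^3 - 48·t^2 + 18·t - 4. Integrando la aceleración y usando la condición inicial v(0) = -3, obtenemos v(t) = -24·t^5 - 20·t^4 - 16·t^3 + 9·t^2 - 4·t - 3. Tenemos la velocidad v(t) = -24·t^5 - 20·t^4 - 16·t^3 + 9·t^2 - 4·t - 3. Sustituyendo t = 3: v(3) = -7818.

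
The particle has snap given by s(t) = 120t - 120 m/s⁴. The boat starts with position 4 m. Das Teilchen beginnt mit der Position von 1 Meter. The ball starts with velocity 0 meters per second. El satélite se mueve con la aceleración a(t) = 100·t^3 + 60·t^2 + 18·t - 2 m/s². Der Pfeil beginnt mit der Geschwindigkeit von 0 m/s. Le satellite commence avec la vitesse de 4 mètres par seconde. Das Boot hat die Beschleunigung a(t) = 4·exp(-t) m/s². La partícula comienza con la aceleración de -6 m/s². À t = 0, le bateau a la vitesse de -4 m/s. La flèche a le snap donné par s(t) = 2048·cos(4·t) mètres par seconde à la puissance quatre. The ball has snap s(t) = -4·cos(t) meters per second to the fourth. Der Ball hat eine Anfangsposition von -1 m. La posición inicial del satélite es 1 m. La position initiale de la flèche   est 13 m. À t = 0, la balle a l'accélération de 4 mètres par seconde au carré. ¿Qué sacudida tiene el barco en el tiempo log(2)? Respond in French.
Pour résoudre ceci, nous devons prendre 1 dérivée de notre équation de l'accélération a(t) = 4·exp(-t). En prenant d/dt de a(t), nous trouvons j(t) = -4·exp(-t). De l'équation du jerk j(t) = -4·exp(-t), nous substituons t = log(2) pour obtenir j = -2.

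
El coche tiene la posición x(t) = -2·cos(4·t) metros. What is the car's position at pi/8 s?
Using x(t) = -2·cos(4·t) and substituting t = pi/8, we find x = 0.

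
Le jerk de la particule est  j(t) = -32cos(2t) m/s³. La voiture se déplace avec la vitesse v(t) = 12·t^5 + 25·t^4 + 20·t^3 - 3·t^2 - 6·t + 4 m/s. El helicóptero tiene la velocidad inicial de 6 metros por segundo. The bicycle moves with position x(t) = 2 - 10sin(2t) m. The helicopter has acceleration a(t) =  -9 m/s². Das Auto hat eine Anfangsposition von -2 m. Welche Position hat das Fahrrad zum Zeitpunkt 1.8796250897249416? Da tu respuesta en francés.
De l'équation de la position x(t) = 2 - 10·sin(2·t), nous substituons t = 1.8796250897249416 pour obtenir x = 7.79127078920078.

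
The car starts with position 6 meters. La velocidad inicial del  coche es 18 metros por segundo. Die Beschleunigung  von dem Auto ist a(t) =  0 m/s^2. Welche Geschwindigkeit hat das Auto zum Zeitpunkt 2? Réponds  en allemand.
Wir müssen unsere Gleichung für die Beschleunigung a(t) = 0 1-mal integrieren. Das Integral von der Beschleunigung ist die Geschwindigkeit. Mit v(0) = 18 erhalten wir v(t) = 18. Wir haben die Geschwindigkeit v(t) = 18. Durch Einsetzen von t = 2: v(2) = 18.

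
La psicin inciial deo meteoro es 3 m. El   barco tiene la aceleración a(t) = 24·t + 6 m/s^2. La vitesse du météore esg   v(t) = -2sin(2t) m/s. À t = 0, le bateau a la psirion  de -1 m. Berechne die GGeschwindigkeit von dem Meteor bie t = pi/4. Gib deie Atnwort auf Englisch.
We have velocity v(t) = -2·sin(2·t). Substituting t = pi/4: v(pi/4) = -2.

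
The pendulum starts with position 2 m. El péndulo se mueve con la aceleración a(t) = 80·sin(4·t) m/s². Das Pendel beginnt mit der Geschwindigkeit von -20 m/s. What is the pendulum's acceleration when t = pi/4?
From the given acceleration equation a(t) = 80·sin(4·t), we substitute t = pi/4 to get a = 0.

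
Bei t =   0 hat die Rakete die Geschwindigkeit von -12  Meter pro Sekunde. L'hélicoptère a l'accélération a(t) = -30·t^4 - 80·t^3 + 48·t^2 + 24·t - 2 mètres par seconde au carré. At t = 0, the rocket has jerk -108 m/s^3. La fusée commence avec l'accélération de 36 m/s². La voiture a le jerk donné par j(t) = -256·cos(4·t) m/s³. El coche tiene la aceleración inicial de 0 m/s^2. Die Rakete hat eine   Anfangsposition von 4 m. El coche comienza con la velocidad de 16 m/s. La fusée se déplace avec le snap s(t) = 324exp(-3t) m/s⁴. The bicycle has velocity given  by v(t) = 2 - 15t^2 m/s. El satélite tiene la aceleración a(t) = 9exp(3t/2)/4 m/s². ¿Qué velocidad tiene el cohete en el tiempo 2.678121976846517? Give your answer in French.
Nous devons intégrer notre équation du snap s(t) = 324·exp(-3·t) 3 fois. L'intégrale du snap, avec j(0) = -108, donne le jerk: j(t) = -108·exp(-3·t). En intégrant le jerk et en utilisant la condition initiale a(0) = 36, nous obtenons a(t) = 36·exp(-3·t). En intégrant l'accélération et en utilisant la condition initiale v(0) = -12, nous obtenons v(t) = -12·exp(-3·t). Nous avons la vitesse v(t) = -12·exp(-3·t). En substituant t = 2.678121976846517: v(2.678121976846517) = -0.00388955983483978.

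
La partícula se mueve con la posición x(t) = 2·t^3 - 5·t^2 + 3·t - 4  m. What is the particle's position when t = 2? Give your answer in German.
Wir haben die Position x(t) = 2·t^3 - 5·t^2 + 3·t - 4. Durch Einsetzen von t = 2: x(2) = -2.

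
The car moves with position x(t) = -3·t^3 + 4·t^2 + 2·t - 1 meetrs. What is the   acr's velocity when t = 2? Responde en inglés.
Starting from position x(t) = -3·t^3 + 4·t^2 + 2·t - 1, we take 1 derivative. The derivative of position gives velocity: v(t) = -9·t^2 + 8·t + 2. Using v(t) = -9·t^2 + 8·t + 2 and substituting t = 2, we find v = -18.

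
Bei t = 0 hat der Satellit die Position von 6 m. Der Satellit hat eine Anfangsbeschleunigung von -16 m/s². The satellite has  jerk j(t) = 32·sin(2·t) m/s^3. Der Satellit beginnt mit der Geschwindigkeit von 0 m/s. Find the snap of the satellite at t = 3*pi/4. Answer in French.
En partant du jerk j(t) = 32·sin(2·t), nous prenons 1 dérivée. La dérivée du jerk donne le snap: s(t) = 64·cos(2·t). De l'équation du snap s(t) = 64·cos(2·t), nous substituons t = 3*pi/4 pour obtenir s = 0.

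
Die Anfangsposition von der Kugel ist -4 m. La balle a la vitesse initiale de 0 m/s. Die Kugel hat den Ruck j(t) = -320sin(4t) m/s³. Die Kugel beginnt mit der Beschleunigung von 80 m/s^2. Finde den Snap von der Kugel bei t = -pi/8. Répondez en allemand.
Um dies zu lösen, müssen wir 1 Ableitung unserer Gleichung für den Ruck j(t) = -320·sin(4·t) nehmen. Die Ableitung von dem Ruck ergibt den Snap: s(t) = -1280·cos(4·t). Wir haben den Snap s(t) = -1280·cos(4·t). Durch Einsetzen von t = -pi/8: s(-pi/8) = 0.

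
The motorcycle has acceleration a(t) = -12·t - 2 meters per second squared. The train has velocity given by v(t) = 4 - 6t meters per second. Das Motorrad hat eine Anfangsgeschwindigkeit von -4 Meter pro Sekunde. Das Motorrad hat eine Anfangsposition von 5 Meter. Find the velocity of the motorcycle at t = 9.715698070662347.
Starting from acceleration a(t) = -12·t - 2, we take 1 antiderivative. The antiderivative of acceleration, with v(0) = -4, gives velocity: v(t) = -6·t^2 - 2·t - 4. We have velocity v(t) = -6·t^2 - 2·t - 4. Substituting t = 9.715698070662347: v(9.715698070662347) = -589.800130142957.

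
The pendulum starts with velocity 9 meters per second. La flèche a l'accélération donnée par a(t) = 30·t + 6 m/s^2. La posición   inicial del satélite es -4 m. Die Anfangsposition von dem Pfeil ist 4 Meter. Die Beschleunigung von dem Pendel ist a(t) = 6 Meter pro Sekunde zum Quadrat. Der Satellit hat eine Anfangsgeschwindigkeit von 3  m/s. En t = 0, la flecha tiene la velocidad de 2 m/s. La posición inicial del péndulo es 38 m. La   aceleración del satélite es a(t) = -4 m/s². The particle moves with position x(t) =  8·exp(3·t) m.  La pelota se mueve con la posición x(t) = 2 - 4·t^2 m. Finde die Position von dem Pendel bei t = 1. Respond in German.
Ausgehend von der Beschleunigung a(t) = 6, nehmen wir 2 Stammfunktionen. Durch Integration von der Beschleunigung und Verwendung der Anfangsbedingung v(0) = 9, erhalten wir v(t) = 6·t + 9. Die Stammfunktion von der Geschwindigkeit ist die Position. Mit x(0) = 38 erhalten wir x(t) = 3·t^2 + 9·t + 38. Mit x(t) = 3·t^2 + 9·t + 38 und Einsetzen von t = 1, finden wir x = 50.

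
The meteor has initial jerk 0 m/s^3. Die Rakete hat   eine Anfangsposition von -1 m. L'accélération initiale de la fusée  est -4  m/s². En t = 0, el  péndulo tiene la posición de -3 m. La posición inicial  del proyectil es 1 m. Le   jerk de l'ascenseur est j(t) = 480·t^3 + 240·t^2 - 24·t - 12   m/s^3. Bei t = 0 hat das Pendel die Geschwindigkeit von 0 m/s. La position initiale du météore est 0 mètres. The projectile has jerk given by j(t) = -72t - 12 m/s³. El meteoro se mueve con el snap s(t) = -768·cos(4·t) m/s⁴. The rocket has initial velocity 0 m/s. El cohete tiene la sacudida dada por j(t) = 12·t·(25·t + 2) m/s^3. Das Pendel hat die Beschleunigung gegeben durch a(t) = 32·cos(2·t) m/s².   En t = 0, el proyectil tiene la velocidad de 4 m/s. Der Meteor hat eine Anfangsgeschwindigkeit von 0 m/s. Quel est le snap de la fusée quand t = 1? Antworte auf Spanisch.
Debemos derivar nuestra ecuación de la sacudida j(t) = 12·t·(25·t + 2) 1 vez. Derivando la sacudida, obtenemos el snap: s(t) = 600·t + 24. Usando s(t) = 600·t + 24 y sustituyendo t = 1, encontramos s = 624.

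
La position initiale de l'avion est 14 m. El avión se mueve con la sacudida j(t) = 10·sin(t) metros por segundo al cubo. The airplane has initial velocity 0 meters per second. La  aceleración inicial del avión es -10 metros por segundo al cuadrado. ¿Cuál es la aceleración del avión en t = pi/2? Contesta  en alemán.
Ausgehend von dem Ruck j(t) = 10·sin(t), nehmen wir 1 Integral. Das Integral von dem Ruck, mit a(0) = -10, ergibt die Beschleunigung: a(t) = -10·cos(t). Aus der Gleichung für die Beschleunigung a(t) = -10·cos(t), setzen wir t = pi/2 ein und erhalten a = 0.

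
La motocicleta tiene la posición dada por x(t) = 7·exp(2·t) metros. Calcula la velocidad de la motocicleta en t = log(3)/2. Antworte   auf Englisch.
Starting from position x(t) = 7·exp(2·t), we take 1 derivative. The derivative of position gives velocity: v(t) = 14·exp(2·t). Using v(t) = 14·exp(2·t) and substituting t = log(3)/2, we find v = 42.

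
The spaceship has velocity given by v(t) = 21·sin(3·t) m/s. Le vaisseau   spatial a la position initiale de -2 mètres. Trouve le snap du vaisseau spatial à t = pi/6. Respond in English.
We must differentiate our velocity equation v(t) = 21·sin(3·t) 3 times. Differentiating velocity, we get acceleration: a(t) = 63·cos(3·t). Differentiating acceleration, we get jerk: j(t) = -189·sin(3·t). Taking d/dt of j(t), we find s(t) = -567·cos(3·t). Using s(t) = -567·cos(3·t) and substituting t = pi/6, we find s = 0.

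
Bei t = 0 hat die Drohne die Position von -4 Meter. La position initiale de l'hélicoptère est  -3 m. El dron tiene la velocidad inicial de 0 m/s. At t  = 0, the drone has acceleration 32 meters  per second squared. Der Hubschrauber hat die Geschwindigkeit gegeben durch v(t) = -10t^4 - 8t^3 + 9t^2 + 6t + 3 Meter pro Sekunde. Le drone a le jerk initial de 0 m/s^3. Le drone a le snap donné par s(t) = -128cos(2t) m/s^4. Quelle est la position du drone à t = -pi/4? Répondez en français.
Nous devons intégrer notre équation du snap s(t) = -128·cos(2·t) 4 fois. En intégrant le snap et en utilisant la condition initiale j(0) = 0, nous obtenons j(t) = -64·sin(2·t). La primitive du jerk est l'accélération. En utilisant a(0) = 32, nous obtenons a(t) = 32·cos(2·t). L'intégrale de l'accélération est la vitesse. En utilisant v(0) = 0, nous obtenons v(t) = 16·sin(2·t). La primitive de la vitesse est la position. En utilisant x(0) = -4, nous obtenons x(t) = 4 - 8·cos(2·t). En utilisant x(t) = 4 - 8·cos(2·t) et en substituant t = -pi/4, nous trouvons x = 4.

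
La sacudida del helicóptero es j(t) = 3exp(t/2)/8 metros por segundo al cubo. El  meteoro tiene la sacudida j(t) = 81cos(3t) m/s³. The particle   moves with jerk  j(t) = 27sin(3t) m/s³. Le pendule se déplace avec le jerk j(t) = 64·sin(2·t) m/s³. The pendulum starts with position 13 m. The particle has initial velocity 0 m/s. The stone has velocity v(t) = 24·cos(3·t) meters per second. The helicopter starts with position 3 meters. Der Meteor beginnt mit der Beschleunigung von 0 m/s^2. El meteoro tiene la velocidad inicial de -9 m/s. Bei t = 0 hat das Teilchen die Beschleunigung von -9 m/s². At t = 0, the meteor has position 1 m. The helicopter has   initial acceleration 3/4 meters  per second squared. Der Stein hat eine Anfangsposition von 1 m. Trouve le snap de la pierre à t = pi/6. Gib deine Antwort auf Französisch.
Nous devons dériver notre équation de la vitesse v(t) = 24·cos(3·t) 3 fois. En prenant d/dt de v(t), nous trouvons a(t) = -72·sin(3·t). La dérivée de l'accélération donne le jerk: j(t) = -216·cos(3·t). La dérivée du jerk donne le snap: s(t) = 648·sin(3·t). Nous avons le snap s(t) = 648·sin(3·t). En substituant t = pi/6: s(pi/6) = 648.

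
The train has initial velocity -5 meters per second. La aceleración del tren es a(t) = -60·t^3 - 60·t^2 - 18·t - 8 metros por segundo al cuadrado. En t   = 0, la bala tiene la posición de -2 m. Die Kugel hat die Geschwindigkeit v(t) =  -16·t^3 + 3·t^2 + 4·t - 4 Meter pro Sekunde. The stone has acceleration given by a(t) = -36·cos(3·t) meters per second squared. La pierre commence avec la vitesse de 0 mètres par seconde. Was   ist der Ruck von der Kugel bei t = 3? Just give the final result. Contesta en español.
j(3) = -282.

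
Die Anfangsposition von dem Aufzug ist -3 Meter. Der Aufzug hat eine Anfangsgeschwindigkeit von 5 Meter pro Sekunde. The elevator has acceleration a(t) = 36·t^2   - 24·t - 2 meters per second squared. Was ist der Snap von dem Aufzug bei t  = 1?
Um dies zu lösen, müssen wir 2 Ableitungen unserer Gleichung für die Beschleunigung a(t) = 36·t^2 - 24·t - 2 nehmen. Mit d/dt von a(t) finden wir j(t) = 72·t - 24. Durch Ableiten von dem Ruck erhalten wir den Snap: s(t) = 72. Mit s(t) = 72 und Einsetzen von t = 1, finden wir s = 72.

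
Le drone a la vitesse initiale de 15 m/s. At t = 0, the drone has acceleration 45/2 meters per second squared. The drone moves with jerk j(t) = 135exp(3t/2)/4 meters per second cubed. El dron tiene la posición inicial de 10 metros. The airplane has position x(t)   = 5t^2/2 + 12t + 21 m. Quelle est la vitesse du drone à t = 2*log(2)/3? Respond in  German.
Um dies zu lösen, müssen wir 2 Integrale unserer Gleichung für den Ruck j(t) = 135·exp(3·t/2)/4 finden. Durch Integration von dem Ruck und Verwendung der Anfangsbedingung a(0) = 45/2, erhalten wir a(t) = 45·exp(3·t/2)/2. Die Stammfunktion von der Beschleunigung, mit v(0) = 15, ergibt die Geschwindigkeit: v(t) = 15·exp(3·t/2). Wir haben die Geschwindigkeit v(t) = 15·exp(3·t/2). Durch Einsetzen von t = 2*log(2)/3: v(2*log(2)/3) = 30.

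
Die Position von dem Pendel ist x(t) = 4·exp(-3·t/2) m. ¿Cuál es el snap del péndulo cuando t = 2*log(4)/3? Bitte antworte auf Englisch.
To solve this, we need to take 4 derivatives of our position equation x(t) = 4·exp(-3·t/2). Differentiating position, we get velocity: v(t) = -6·exp(-3·t/2). The derivative of velocity gives acceleration: a(t) = 9·exp(-3·t/2). The derivative of acceleration gives jerk: j(t) = -27·exp(-3·t/2)/2. Differentiating jerk, we get snap: s(t) = 81·exp(-3·t/2)/4. From the given snap equation s(t) = 81·exp(-3·t/2)/4, we substitute t = 2*log(4)/3 to get s = 81/16.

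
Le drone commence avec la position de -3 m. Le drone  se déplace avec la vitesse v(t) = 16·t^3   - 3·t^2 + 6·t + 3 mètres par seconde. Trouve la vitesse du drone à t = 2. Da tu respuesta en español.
Tenemos la velocidad v(t) = 16·t^3 - 3·t^2 + 6·t + 3. Sustituyendo t = 2: v(2) = 131.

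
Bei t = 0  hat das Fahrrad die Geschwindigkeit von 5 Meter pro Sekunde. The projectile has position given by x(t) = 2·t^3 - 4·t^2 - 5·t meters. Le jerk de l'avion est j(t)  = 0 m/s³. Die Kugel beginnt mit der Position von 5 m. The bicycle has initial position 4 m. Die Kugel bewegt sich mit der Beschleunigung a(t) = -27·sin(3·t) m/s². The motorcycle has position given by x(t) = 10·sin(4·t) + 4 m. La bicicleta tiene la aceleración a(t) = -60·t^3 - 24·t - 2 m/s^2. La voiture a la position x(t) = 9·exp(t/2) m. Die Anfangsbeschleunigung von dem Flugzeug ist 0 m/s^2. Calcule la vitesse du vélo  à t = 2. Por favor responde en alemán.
Wir müssen das Integral unserer Gleichung für die Beschleunigung a(t) = -60·t^3 - 24·t - 2 1-mal finden. Die Stammfunktion von der Beschleunigung ist die Geschwindigkeit. Mit v(0) = 5 erhalten wir v(t) = -15·t^4 - 12·t^2 - 2·t + 5. Wir haben die Geschwindigkeit v(t) = -15·t^4 - 12·t^2 - 2·t + 5. Durch Einsetzen von t = 2: v(2) = -287.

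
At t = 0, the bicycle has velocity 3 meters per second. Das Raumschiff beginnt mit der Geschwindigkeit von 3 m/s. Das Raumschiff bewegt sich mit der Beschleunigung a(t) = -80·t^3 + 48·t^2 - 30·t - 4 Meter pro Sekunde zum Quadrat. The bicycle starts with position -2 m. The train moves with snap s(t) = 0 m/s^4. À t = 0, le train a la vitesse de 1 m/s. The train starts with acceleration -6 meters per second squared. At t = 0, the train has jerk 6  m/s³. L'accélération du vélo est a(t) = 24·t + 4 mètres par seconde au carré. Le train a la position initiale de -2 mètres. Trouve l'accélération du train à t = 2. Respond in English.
We need to integrate our snap equation s(t) = 0 2 times. The antiderivative of snap, with j(0) = 6, gives jerk: j(t) = 6. The integral of jerk, with a(0) = -6, gives acceleration: a(t) = 6·t - 6. We have acceleration a(t) = 6·t - 6. Substituting t = 2: a(2) = 6.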